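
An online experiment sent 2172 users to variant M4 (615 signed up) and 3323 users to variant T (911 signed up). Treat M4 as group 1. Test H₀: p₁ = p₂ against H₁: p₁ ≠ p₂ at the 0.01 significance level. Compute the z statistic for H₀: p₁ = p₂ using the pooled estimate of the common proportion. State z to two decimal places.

p̂₁ = 615/2172 ≈ 0.2831, p̂₂ = 911/3323 ≈ 0.2741.
Pooled p̂ = (615+911)/(2172+3323) = 1526/5495 = 0.2777.
SE = √(0.200586 × 0.000761338) = 0.0124.
z = (0.2831 − 0.2741)/0.0124 = 0.0090/0.0124 = 0.73.
p-value = 2·P(Z > 0.728) ≈ 0.4665. With α = 0.01, fail to reject H₀.

z = 0.73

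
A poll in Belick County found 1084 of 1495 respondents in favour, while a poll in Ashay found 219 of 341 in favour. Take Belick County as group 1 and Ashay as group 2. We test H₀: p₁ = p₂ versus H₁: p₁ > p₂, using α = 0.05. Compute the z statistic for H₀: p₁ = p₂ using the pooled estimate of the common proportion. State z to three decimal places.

p̂₁ = 1084/1495 ≈ 0.725084, p̂₂ = 219/341 ≈ 0.642229.
Pooled p̂ = (1084+219)/(1495+341) = 1303/1836 = 0.709695.
SE = √(p̂(1−p̂)(1/n₁+1/n₂)) = √(0.709695·0.290305·0.00360145) = √(0.000741999) = 0.027240.
z = (0.725084 − 0.642229)/0.027240 = 0.082855/0.027240 = 3.042.
p-value = P(Z > 3.042) ≈ 0.0012. With α = 0.05, reject H₀.

z = 3.042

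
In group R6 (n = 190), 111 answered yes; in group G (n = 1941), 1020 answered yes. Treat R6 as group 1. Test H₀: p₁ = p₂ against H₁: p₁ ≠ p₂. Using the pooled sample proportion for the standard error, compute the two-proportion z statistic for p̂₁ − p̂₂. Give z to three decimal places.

p̂₁ = 111/190 ≈ 0.584211, p̂₂ = 1020/1941 ≈ 0.525502.
Pooled p̂ = (111+1020)/(190+1941) = 1131/2131 = 0.530737.
SE = √(p̂(1−p̂)(1/n₁+1/n₂)) = √(0.530737·0.469263·0.00577836) = √(0.00143913) = 0.037936.
z = (0.584211 − 0.525502)/0.037936 = 0.058709/0.037936 = 1.548.

z = 1.548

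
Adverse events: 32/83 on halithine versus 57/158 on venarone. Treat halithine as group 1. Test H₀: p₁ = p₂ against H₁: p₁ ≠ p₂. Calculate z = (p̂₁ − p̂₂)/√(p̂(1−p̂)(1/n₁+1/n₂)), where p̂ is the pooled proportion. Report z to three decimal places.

p̂₁ = 32/83 ≈ 0.38554, p̂₂ = 57/158 ≈ 0.36076.
Pooled p̂ = (32+57)/(83+158) = 89/241 = 0.36929.
SE = √(0.232916 × 0.0183773) = 0.06542.
z = (0.38554 − 0.36076)/0.06542 = 0.02478/0.06542 = 0.379.

z = 0.379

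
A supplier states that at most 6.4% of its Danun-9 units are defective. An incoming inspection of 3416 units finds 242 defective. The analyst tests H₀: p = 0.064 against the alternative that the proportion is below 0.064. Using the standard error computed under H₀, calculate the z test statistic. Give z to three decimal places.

z = 1.634

p̂ = 242/3416 ≈ 0.070843.
SE = √(p₀(1−p₀)/n) = √(0.059904/3416) = 0.004188.
z = (0.070843 − 0.064)/0.004188 = 0.006843/0.004188 = 1.634.
p-value = P(Z < 1.634) ≈ 0.9489.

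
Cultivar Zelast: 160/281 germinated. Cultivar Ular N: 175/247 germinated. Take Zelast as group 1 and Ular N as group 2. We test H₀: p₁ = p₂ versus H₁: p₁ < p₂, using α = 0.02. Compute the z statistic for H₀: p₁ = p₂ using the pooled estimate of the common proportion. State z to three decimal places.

z = -3.312

p̂₁ = 160/281 ≈ 0.56940, p̂₂ = 175/247 ≈ 0.70850.
Pooled p̂ = (160+175)/(281+247) = 335/528 = 0.63447.
SE = √(p̂(1−p̂)(1/n₁+1/n₂)) = √(0.63447·0.36553·0.0076073) = √(0.00176427) = 0.04200.
z = (0.56940 − 0.70850)/0.04200 = -0.13910/0.04200 = -3.312.
p-value = P(Z < -3.312) ≈ 0.0005. With α = 0.02, reject H₀.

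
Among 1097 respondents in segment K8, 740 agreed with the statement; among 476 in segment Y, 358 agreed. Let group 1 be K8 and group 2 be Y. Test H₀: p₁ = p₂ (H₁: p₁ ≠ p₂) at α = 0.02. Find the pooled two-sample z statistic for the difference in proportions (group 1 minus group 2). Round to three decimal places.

z = -3.077

p̂₁ = 740/1097 ≈ 0.67457, p̂₂ = 358/476 ≈ 0.75210.
Pooled p̂ = (740+358)/(1097+476) = 1098/1573 = 0.69803.
SE = √(0.210784 × 0.00301242) = 0.02520.
z = (0.67457 − 0.75210)/0.02520 = -0.07753/0.02520 = -3.077.
p-value = 2·P(Z > 3.077) ≈ 0.0021. With α = 0.02, reject H₀.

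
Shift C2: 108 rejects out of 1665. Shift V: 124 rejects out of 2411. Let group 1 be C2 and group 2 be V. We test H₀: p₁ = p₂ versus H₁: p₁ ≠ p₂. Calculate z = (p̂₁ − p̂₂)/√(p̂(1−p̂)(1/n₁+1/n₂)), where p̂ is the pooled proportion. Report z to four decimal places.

z = 1.8197

p̂₁ = 108/1665 = 0.0648649, p̂₂ = 124/2411 = 0.0514309.
Pooled p̂ = (108+124)/(1665+2411) = 232/4076 = 0.0569185.
SE = √(0.0536788 × 0.00101537) = 0.0073827.
z = (0.0648649 − 0.0514309)/0.0073827 = 0.0134340/0.0073827 = 1.8197.
Two-sided p-value ≈ 2·Φ(−1.820) = 0.0688.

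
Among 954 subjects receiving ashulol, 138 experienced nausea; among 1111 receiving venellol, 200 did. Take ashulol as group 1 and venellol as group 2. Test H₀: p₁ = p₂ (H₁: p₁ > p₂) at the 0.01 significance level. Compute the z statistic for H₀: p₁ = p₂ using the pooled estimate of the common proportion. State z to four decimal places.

p̂₁ = 138/954 ≈ 0.1446541, p̂₂ = 200/1111 ≈ 0.1800180.
Pooled p̂ = (138+200)/(954+1111) = 338/2065 = 0.1636804.
SE = √(0.136889 × 0.00194831) = 0.0163310.
z = (0.1446541 − 0.1800180)/0.0163310 = -0.0353639/0.0163310 = -2.1654.
p-value = P(Z > -2.165) ≈ 0.9848. With α = 0.01, fail to reject H₀.

z = -2.1654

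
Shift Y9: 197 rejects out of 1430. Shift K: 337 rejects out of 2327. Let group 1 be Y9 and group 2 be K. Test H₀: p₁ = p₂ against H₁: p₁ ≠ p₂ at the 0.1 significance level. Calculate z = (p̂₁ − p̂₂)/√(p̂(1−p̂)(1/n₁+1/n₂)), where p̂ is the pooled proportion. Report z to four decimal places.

z = -0.6017

p̂₁ = 197/1430 ≈ 0.137762, p̂₂ = 337/2327 ≈ 0.144822.
Pooled p̂ = (197+337)/(1430+2327) = 534/3757 = 0.142135.
SE = √(0.121932 × 0.00112904) = 0.011733.
z = (0.137762 − 0.144822)/0.011733 = -0.007060/0.011733 = -0.6017.
p-value = 2·P(Z > 0.602) ≈ 0.5474, so at α = 0.1 we fail to reject H₀.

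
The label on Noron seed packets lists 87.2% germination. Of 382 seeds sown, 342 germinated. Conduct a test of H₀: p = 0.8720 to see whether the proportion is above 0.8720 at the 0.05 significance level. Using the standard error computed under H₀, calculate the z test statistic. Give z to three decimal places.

z = 1.362

p̂ = 342/382 = 0.895288.
SE = √(p₀(1−p₀)/n) = √(0.11162/382) = 0.017094.
z = (0.895288 − 0.872)/0.017094 = 0.023288/0.017094 = 1.362.
p-value = P(Z > 1.362) ≈ 0.0865. With α = 0.05, fail to reject H₀.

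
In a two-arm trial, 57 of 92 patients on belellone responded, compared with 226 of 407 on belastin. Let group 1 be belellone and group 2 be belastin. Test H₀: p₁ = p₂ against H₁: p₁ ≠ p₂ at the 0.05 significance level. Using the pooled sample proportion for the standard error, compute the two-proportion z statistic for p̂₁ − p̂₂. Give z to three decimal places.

z = 1.124

p̂₁ = 57/92 = 0.61957, p̂₂ = 226/407 = 0.55528.
Pooled p̂ = (57+226)/(92+407) = 283/499 = 0.56713.
SE = √(0.245493 × 0.0133266) = 0.05720.
z = (0.61957 − 0.55528)/0.05720 = 0.06429/0.05720 = 1.124.
Two-sided p-value ≈ 2·Φ(−1.124) = 0.2611. With α = 0.05, fail to reject H₀.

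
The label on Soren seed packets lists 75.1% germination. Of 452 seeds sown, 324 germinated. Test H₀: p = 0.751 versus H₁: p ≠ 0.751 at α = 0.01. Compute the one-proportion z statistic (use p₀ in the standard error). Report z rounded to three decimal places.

z = -1.681

p̂ = 324/452 = 0.71681.
Standard error under H₀: √(0.751×0.249/452) = 0.02034.
z = (0.71681 − 0.751)/0.02034 = -0.03419/0.02034 = -1.681.
p-value = 2·P(Z > 1.681) ≈ 0.0928; since p > α = 0.01, fail to reject H₀.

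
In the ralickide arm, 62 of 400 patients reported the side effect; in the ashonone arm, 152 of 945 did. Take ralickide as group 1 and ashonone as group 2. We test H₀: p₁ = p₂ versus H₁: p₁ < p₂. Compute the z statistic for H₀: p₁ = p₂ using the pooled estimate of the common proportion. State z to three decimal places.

p̂₁ = 62/400 ≈ 0.15500, p̂₂ = 152/945 ≈ 0.16085.
Pooled p̂ = (62+152)/(400+945) = 214/1345 = 0.15911.
SE = √(p̂(1−p̂)(1/n₁+1/n₂)) = √(0.15911·0.84089·0.0035582) = √(0.000476061) = 0.02182.
z = (0.15500 − 0.16085)/0.02182 = -0.00585/0.02182 = -0.268.
p-value = P(Z < -0.268) ≈ 0.3944.

z = -0.268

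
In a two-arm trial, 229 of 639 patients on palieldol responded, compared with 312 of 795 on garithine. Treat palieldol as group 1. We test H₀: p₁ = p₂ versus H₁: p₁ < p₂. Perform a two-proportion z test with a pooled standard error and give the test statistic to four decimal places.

p̂₁ = 229/639 ≈ 0.358372, p̂₂ = 312/795 ≈ 0.392453.
Pooled p̂ = (229+312)/(639+795) = 541/1434 = 0.377266.
SE = √(p̂(1−p̂)(1/n₁+1/n₂)) = √(0.377266·0.622734·0.00282281) = √(0.00066318) = 0.025752.
z = (0.358372 − 0.392453)/0.025752 = -0.034081/0.025752 = -1.3234.
p-value = P(Z < -1.323) ≈ 0.0929.

z = -1.3234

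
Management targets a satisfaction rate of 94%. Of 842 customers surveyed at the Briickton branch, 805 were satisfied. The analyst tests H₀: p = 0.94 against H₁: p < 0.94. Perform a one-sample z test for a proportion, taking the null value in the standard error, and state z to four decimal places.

z = 1.9619

p̂ = 805/842 ≈ 0.9560570.
Standard error under H₀: √(0.94×0.06/842) = 0.0081843.
z = (0.9560570 − 0.94)/0.0081843 = 0.0160570/0.0081843 = 1.9619.
p-value = P(Z < 1.962) ≈ 0.9751.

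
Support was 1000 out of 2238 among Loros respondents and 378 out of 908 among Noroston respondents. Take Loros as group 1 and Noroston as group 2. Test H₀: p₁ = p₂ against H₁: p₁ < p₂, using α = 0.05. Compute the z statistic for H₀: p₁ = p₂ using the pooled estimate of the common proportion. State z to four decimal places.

p̂₁ = 1000/2238 ≈ 0.446828, p̂₂ = 378/908 ≈ 0.416300.
Pooled p̂ = (1000+378)/(2238+908) = 1378/3146 = 0.438017.
SE = √(p̂(1−p̂)(1/n₁+1/n₂)) = √(0.438017·0.561983·0.00154815) = √(0.000381089) = 0.019522.
z = (0.446828 − 0.416300)/0.019522 = 0.030528/0.019522 = 1.5638.
p-value = P(Z < 1.564) ≈ 0.9411. With α = 0.05, fail to reject H₀.

z = 1.5638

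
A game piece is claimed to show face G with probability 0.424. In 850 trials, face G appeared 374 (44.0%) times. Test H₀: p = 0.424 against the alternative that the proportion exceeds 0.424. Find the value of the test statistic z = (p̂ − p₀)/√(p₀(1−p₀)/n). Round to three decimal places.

p̂ = 374/850 = 0.44000.
Under H₀, SE = √(0.424·0.576/850) = √(0.000287322) = 0.01695.
z = (0.44000 − 0.424)/0.01695 = 0.01600/0.01695 = 0.944.
p-value = P(Z > 0.944) ≈ 0.1726.

z = 0.944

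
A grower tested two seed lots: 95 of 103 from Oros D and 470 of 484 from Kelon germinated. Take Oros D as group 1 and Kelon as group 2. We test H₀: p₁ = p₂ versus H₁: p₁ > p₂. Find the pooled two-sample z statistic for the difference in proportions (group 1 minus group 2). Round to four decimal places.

z = -2.3651

p̂₁ = 95/103 = 0.922330, p̂₂ = 470/484 = 0.971074.
Pooled p̂ = (95+470)/(103+484) = 565/587 = 0.962521.
SE = √(0.0360741 × 0.0117749) = 0.020610.
z = (0.922330 − 0.971074)/0.020610 = -0.048744/0.020610 = -2.3651.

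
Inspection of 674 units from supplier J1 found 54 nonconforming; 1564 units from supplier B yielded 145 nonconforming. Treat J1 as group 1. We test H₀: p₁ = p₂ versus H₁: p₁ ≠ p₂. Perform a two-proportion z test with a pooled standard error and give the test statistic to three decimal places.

z = -0.960

p̂₁ = 54/674 ≈ 0.08012, p̂₂ = 145/1564 ≈ 0.09271.
Pooled p̂ = (54+145)/(674+1564) = 199/2238 = 0.08892.
SE = √(0.0810121 × 0.00212307) = 0.01311.
z = (0.08012 − 0.09271)/0.01311 = -0.01259/0.01311 = -0.960.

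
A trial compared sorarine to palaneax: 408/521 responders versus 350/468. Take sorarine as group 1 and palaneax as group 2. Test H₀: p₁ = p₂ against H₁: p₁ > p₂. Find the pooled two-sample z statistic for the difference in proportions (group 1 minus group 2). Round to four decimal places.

z = 1.3080

p̂₁ = 408/521 ≈ 0.783109, p̂₂ = 350/468 ≈ 0.747863.
Pooled p̂ = (408+350)/(521+468) = 758/989 = 0.766431.
SE = √(0.179015 × 0.00405614) = 0.026946.
z = (0.783109 − 0.747863)/0.026946 = 0.035246/0.026946 = 1.3080.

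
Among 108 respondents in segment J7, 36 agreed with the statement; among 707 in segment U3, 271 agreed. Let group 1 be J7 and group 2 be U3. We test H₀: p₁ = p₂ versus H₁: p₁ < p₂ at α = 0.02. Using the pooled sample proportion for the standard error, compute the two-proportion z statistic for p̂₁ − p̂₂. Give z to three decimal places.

z = -0.998

p̂₁ = 36/108 = 0.33333, p̂₂ = 271/707 = 0.38331.
Pooled p̂ = (36+271)/(108+707) = 307/815 = 0.37669.
SE = √(0.234794 × 0.0106737) = 0.05006.
z = (0.33333 − 0.38331)/0.05006 = -0.04998/0.05006 = -0.998.
p-value = P(Z < -0.998) ≈ 0.1591. With α = 0.02, fail to reject H₀.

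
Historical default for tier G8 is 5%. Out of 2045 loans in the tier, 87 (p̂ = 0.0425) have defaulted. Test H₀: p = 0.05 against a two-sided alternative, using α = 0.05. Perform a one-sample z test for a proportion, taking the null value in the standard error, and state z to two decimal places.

p̂ = 87/2045 = 0.04254.
SE = √(p₀(1−p₀)/n) = √(0.0475/2045) = 0.00482.
z = (0.04254 − 0.05)/0.00482 = -0.00746/0.00482 = -1.55.
Two-sided p-value ≈ 2·Φ(−1.547) = 0.1218; since p > α = 0.05, fail to reject H₀.

z = -1.55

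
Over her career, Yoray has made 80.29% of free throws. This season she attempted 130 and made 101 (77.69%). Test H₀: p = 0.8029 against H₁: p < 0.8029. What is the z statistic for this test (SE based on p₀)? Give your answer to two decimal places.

p̂ = 101/130 ≈ 0.7769.
Under H₀, SE = √(0.8029·0.1971/130) = √(0.00121732) = 0.0349.
z = (0.7769 − 0.8029)/0.0349 = -0.0260/0.0349 = -0.74.
p-value = P(Z < -0.745) ≈ 0.2283.

z = -0.74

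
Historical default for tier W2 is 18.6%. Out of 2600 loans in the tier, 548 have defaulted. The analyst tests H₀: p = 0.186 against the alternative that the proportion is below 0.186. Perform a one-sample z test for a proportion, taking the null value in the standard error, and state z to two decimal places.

z = 3.25

p̂ = 548/2600 = 0.21077.
Under H₀, SE = √(0.186·0.814/2600) = √(5.82323e-05) = 0.00763.
z = (0.21077 − 0.186)/0.00763 = 0.02477/0.00763 = 3.25.
p-value = P(Z < 3.246) ≈ 0.9994.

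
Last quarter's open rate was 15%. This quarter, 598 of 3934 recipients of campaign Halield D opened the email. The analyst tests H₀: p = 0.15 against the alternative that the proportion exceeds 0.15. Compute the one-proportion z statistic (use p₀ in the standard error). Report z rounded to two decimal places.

z = 0.35

p̂ = 598/3934 ≈ 0.1520.
Under H₀, SE = √(0.15·0.85/3934) = √(3.24098e-05) = 0.0057.
z = (0.1520 − 0.15)/0.0057 = 0.0020/0.0057 = 0.35.
p-value = P(Z > 0.353) ≈ 0.3621.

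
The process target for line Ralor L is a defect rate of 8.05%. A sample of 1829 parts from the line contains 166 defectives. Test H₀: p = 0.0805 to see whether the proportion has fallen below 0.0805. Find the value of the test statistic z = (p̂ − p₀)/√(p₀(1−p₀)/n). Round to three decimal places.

p̂ = 166/1829 = 0.09076.
SE = √(p₀(1−p₀)/n) = √(0.07402/1829) = 0.00636.
z = (0.09076 − 0.0805)/0.00636 = 0.01026/0.00636 = 1.613.
p-value = P(Z < 1.613) ≈ 0.9466.

z = 1.613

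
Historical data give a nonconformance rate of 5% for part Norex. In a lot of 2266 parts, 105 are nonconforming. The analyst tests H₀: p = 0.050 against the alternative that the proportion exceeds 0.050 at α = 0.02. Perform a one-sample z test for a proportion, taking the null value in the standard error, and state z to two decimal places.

p̂ = 105/2266 = 0.0463.
SE = √(p₀(1−p₀)/n) = √(0.0475/2266) = 0.0046.
z = (0.0463 − 0.05)/0.0046 = -0.0037/0.0046 = -0.80.
p-value = P(Z > -0.800) ≈ 0.7882. With α = 0.02, fail to reject H₀.

z = -0.80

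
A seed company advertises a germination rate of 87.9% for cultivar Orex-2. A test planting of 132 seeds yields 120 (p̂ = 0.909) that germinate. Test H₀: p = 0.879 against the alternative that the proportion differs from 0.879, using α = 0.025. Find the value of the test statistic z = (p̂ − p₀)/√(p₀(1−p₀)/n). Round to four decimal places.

z = 1.0601

p̂ = 120/132 = 0.909091.
Under H₀, SE = √(0.879·0.121/132) = √(0.00080575) = 0.028386.
z = (0.909091 − 0.879)/0.028386 = 0.030091/0.028386 = 1.0601.
Two-sided p-value ≈ 2·Φ(−1.060) = 0.2891; since p > α = 0.025, fail to reject H₀.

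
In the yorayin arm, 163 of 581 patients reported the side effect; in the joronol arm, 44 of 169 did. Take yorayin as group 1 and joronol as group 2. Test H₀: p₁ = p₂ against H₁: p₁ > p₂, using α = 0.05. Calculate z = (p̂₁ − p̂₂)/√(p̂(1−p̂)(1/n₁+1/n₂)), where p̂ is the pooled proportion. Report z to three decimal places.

z = 0.517

p̂₁ = 163/581 ≈ 0.28055, p̂₂ = 44/169 ≈ 0.26036.
Pooled p̂ = (163+44)/(581+169) = 207/750 = 0.27600.
SE = √(p̂(1−p̂)(1/n₁+1/n₂)) = √(0.27600·0.72400·0.00763833) = √(0.00152632) = 0.03907.
z = (0.28055 − 0.26036)/0.03907 = 0.02019/0.03907 = 0.517.
p-value = P(Z > 0.517) ≈ 0.3026; since p > α = 0.05, fail to reject H₀.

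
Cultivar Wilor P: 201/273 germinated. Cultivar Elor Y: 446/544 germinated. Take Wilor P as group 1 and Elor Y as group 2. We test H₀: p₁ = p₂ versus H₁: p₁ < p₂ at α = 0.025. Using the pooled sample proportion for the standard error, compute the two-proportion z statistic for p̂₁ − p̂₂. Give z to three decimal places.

z = -2.776

p̂₁ = 201/273 = 0.73626, p̂₂ = 446/544 = 0.81985.
Pooled p̂ = (201+446)/(273+544) = 647/817 = 0.79192.
SE = √(p̂(1−p̂)(1/n₁+1/n₂)) = √(0.79192·0.20808·0.00550124) = √(0.000906504) = 0.03011.
z = (0.73626 − 0.81985)/0.03011 = -0.08359/0.03011 = -2.776.
p-value = P(Z < -2.776) ≈ 0.0027. With α = 0.025, reject H₀.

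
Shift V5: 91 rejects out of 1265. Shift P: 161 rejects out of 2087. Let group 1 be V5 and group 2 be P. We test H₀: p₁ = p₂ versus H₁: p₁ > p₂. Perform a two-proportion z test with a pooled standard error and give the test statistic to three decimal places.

z = -0.554

p̂₁ = 91/1265 ≈ 0.071937, p̂₂ = 161/2087 ≈ 0.077144.
Pooled p̂ = (91+161)/(1265+2087) = 252/3352 = 0.075179.
SE = √(p̂(1−p̂)(1/n₁+1/n₂)) = √(0.075179·0.924821·0.00126967) = √(8.82765e-05) = 0.009396.
z = (0.071937 − 0.077144)/0.009396 = -0.005207/0.009396 = -0.554.
p-value = P(Z > -0.554) ≈ 0.7103.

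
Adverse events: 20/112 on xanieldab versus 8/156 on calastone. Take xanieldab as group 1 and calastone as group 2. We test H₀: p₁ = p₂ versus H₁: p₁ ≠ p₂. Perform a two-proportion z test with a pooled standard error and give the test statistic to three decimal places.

p̂₁ = 20/112 ≈ 0.17857, p̂₂ = 8/156 ≈ 0.05128.
Pooled p̂ = (20+8)/(112+156) = 28/268 = 0.10448.
SE = √(0.093562 × 0.0153388) = 0.03788.
z = (0.17857 − 0.05128)/0.03788 = 0.12729/0.03788 = 3.360.

z = 3.360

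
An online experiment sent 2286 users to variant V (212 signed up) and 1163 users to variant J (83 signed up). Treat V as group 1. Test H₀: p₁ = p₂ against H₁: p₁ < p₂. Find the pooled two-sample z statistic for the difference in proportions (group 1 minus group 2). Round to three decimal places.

p̂₁ = 212/2286 = 0.09274, p̂₂ = 83/1163 = 0.07137.
Pooled p̂ = (212+83)/(2286+1163) = 295/3449 = 0.08553.
SE = √(0.0782163 × 0.00129729) = 0.01007.
z = (0.09274 − 0.07137)/0.01007 = 0.02137/0.01007 = 2.122.
p-value = P(Z < 2.122) ≈ 0.9831.

z = 2.122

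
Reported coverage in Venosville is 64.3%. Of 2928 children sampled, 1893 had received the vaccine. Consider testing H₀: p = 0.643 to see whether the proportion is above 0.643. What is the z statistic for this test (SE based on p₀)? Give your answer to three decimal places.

p̂ = 1893/2928 = 0.646516.
Under H₀, SE = √(0.643·0.357/2928) = √(7.83986e-05) = 0.008854.
z = (0.646516 − 0.643)/0.008854 = 0.003516/0.008854 = 0.397.

z = 0.397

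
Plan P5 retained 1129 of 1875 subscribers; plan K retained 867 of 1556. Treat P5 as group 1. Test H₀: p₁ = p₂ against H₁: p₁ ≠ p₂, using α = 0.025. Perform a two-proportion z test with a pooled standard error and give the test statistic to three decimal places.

p̂₁ = 1129/1875 ≈ 0.602133, p̂₂ = 867/1556 ≈ 0.557198.
Pooled p̂ = (1129+867)/(1875+1556) = 1996/3431 = 0.581755.
SE = √(p̂(1−p̂)(1/n₁+1/n₂)) = √(0.581755·0.418245·0.00117601) = √(0.000286142) = 0.016916.
z = (0.602133 − 0.557198)/0.016916 = 0.044935/0.016916 = 2.656.
Two-sided p-value ≈ 2·Φ(−2.656) = 0.0079. With α = 0.025, reject H₀.

z = 2.656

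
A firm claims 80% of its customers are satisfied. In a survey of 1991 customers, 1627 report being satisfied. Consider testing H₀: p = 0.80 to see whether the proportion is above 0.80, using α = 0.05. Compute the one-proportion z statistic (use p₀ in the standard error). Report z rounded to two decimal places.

z = 1.92

p̂ = 1627/1991 ≈ 0.81718.
Standard error under H₀: √(0.8×0.2/1991) = 0.00896.
z = (0.81718 − 0.8)/0.00896 = 0.01718/0.00896 = 1.92.
p-value = P(Z > 1.916) ≈ 0.0277; since p < α = 0.05, reject H₀.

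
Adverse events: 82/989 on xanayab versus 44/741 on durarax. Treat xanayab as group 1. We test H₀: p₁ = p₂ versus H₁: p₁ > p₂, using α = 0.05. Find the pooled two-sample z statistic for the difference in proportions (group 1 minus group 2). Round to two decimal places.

z = 1.86

p̂₁ = 82/989 = 0.08291, p̂₂ = 44/741 = 0.05938.
Pooled p̂ = (82+44)/(989+741) = 126/1730 = 0.07283.
SE = √(0.0675278 × 0.00236065) = 0.01263.
z = (0.08291 − 0.05938)/0.01263 = 0.02353/0.01263 = 1.86.
p-value = P(Z > 1.864) ≈ 0.0312. With α = 0.05, reject H₀.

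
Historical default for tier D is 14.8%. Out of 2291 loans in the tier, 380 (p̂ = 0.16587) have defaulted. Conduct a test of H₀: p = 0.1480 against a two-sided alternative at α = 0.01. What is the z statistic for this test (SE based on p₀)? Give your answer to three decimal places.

z = 2.408

p̂ = 380/2291 = 0.16587.
SE = √(p₀(1−p₀)/n) = √(0.1261/2291) = 0.00742.
z = (0.16587 − 0.148)/0.00742 = 0.01787/0.00742 = 2.408.
p-value = 2·P(Z > 2.408) ≈ 0.0160, so at α = 0.01 we fail to reject H₀.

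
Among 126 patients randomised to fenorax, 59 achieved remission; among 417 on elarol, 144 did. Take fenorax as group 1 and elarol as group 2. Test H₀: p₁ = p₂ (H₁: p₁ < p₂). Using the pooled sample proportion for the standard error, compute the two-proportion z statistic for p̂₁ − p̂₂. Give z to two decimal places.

p̂₁ = 59/126 ≈ 0.4683, p̂₂ = 144/417 ≈ 0.3453.
Pooled p̂ = (59+144)/(126+417) = 203/543 = 0.3738.
SE = √(0.234086 × 0.0103346) = 0.0492.
z = (0.4683 − 0.3453)/0.0492 = 0.1230/0.0492 = 2.50.

z = 2.50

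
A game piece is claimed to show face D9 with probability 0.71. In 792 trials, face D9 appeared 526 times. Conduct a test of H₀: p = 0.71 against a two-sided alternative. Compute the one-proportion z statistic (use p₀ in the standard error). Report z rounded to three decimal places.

z = -2.844

p̂ = 526/792 = 0.664141.
Standard error under H₀: √(0.71×0.29/792) = 0.016124.
z = (0.664141 − 0.71)/0.016124 = -0.045859/0.016124 = -2.844.
Two-sided p-value ≈ 2·Φ(−2.844) = 0.0045.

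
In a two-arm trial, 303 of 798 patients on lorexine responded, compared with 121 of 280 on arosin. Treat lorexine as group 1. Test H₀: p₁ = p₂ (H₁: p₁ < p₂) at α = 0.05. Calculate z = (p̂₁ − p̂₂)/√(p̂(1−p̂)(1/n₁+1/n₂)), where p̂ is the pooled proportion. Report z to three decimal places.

z = -1.546

p̂₁ = 303/798 ≈ 0.37970, p̂₂ = 121/280 ≈ 0.43214.
Pooled p̂ = (303+121)/(798+280) = 424/1078 = 0.39332.
SE = √(0.23862 × 0.00482456) = 0.03393.
z = (0.37970 − 0.43214)/0.03393 = -0.05244/0.03393 = -1.546.
p-value = P(Z < -1.546) ≈ 0.0611, so at α = 0.05 we fail to reject H₀.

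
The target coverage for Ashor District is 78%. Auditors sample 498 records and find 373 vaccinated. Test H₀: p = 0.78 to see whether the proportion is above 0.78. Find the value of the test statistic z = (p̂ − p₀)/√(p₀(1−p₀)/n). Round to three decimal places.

p̂ = 373/498 ≈ 0.74900.
SE = √(p₀(1−p₀)/n) = √(0.1716/498) = 0.01856.
z = (0.74900 − 0.78)/0.01856 = -0.03100/0.01856 = -1.670.

z = -1.670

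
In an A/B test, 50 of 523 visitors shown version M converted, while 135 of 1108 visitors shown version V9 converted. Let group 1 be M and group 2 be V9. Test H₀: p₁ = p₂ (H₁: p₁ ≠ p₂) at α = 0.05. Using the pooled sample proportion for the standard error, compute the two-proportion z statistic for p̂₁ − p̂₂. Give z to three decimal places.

p̂₁ = 50/523 = 0.09560, p̂₂ = 135/1108 = 0.12184.
Pooled p̂ = (50+135)/(523+1108) = 185/1631 = 0.11343.
SE = √(p̂(1−p̂)(1/n₁+1/n₂)) = √(0.11343·0.88657·0.00281457) = √(0.000283038) = 0.01682.
z = (0.09560 − 0.12184)/0.01682 = -0.02624/0.01682 = -1.560.
p-value = 2·P(Z > 1.560) ≈ 0.1188, so at α = 0.05 we fail to reject H₀.

z = -1.560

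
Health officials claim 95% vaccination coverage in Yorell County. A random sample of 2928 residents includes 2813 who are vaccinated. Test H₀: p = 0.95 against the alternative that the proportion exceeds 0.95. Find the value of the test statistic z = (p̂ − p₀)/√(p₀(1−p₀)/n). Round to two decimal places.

z = 2.66

p̂ = 2813/2928 ≈ 0.96072.
Under H₀, SE = √(0.95·0.05/2928) = √(1.62227e-05) = 0.00403.
z = (0.96072 − 0.95)/0.00403 = 0.01072/0.00403 = 2.66.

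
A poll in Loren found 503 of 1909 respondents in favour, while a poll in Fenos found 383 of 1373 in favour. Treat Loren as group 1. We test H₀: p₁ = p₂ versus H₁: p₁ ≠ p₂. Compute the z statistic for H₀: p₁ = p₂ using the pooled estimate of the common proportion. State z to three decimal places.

z = -0.984

p̂₁ = 503/1909 ≈ 0.26349, p̂₂ = 383/1373 ≈ 0.27895.
Pooled p̂ = (503+383)/(1909+1373) = 886/3282 = 0.26996.
SE = √(0.19708 × 0.00125217) = 0.01571.
z = (0.26349 − 0.27895)/0.01571 = -0.01546/0.01571 = -0.984.
p-value = 2·P(Z > 0.984) ≈ 0.3250.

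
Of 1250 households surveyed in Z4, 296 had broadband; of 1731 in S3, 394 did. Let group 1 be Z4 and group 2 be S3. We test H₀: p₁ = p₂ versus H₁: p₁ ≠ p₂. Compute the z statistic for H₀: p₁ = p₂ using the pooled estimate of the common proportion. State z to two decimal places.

p̂₁ = 296/1250 = 0.2368, p̂₂ = 394/1731 = 0.2276.
Pooled p̂ = (296+394)/(1250+1731) = 690/2981 = 0.2315.
SE = √(0.177889 × 0.0013777) = 0.0157.
z = (0.2368 − 0.2276)/0.0157 = 0.0092/0.0157 = 0.59.
Two-sided p-value ≈ 2·Φ(−0.587) = 0.5574.

z = 0.59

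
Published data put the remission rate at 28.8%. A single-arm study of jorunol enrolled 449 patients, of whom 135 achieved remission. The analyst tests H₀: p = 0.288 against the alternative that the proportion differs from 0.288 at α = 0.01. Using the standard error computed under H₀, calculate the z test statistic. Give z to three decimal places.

z = 0.593

p̂ = 135/449 ≈ 0.30067.
SE = √(p₀(1−p₀)/n) = √(0.20506/449) = 0.02137.
z = (0.30067 − 0.288)/0.02137 = 0.01267/0.02137 = 0.593.
p-value = 2·P(Z > 0.593) ≈ 0.5533; since p > α = 0.01, fail to reject H₀.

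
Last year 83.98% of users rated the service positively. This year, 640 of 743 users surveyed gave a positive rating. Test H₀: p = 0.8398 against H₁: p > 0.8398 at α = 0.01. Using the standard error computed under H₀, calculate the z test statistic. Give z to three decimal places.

p̂ = 640/743 ≈ 0.86137.
Standard error under H₀: √(0.8398×0.1602/743) = 0.01346.
z = (0.86137 − 0.8398)/0.01346 = 0.02157/0.01346 = 1.603.
p-value = P(Z > 1.603) ≈ 0.0544, so at α = 0.01 we fail to reject H₀.

z = 1.603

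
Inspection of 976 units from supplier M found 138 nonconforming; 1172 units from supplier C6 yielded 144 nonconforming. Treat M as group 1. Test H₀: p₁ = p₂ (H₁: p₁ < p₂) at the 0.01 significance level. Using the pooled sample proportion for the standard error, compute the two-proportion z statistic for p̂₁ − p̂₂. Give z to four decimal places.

z = 1.2660

p̂₁ = 138/976 ≈ 0.141393, p̂₂ = 144/1172 ≈ 0.122867.
Pooled p̂ = (138+144)/(976+1172) = 282/2148 = 0.131285.
SE = √(0.114049 × 0.00187783) = 0.014634.
z = (0.141393 − 0.122867)/0.014634 = 0.018526/0.014634 = 1.2660.
p-value = P(Z < 1.266) ≈ 0.8972. With α = 0.01, fail to reject H₀.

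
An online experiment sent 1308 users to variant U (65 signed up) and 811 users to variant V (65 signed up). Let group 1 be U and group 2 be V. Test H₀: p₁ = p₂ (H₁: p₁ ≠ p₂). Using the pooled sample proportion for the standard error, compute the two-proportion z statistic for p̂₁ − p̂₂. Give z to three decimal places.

z = -2.839

p̂₁ = 65/1308 ≈ 0.04969, p̂₂ = 65/811 ≈ 0.08015.
Pooled p̂ = (65+65)/(1308+811) = 130/2119 = 0.06135.
SE = √(p̂(1−p̂)(1/n₁+1/n₂)) = √(0.06135·0.93865·0.00199757) = √(0.000115032) = 0.01073.
z = (0.04969 − 0.08015)/0.01073 = -0.03046/0.01073 = -2.839.
Two-sided p-value ≈ 2·Φ(−2.839) = 0.0045.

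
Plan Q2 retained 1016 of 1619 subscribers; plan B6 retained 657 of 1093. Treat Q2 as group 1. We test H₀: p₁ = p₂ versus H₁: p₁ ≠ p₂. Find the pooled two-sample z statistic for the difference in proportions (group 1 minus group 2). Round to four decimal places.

p̂₁ = 1016/1619 ≈ 0.627548, p̂₂ = 657/1093 ≈ 0.601098.
Pooled p̂ = (1016+657)/(1619+1093) = 1673/2712 = 0.616888.
SE = √(p̂(1−p̂)(1/n₁+1/n₂)) = √(0.616888·0.383112·0.00153258) = √(0.000362205) = 0.019032.
z = (0.627548 − 0.601098)/0.019032 = 0.026450/0.019032 = 1.3898.

z = 1.3898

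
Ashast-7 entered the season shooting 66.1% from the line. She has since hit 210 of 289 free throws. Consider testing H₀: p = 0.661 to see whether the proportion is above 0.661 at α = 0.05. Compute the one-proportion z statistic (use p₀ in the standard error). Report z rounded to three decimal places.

p̂ = 210/289 ≈ 0.72664.
SE = √(p₀(1−p₀)/n) = √(0.22408/289) = 0.02785.
z = (0.72664 − 0.661)/0.02785 = 0.06564/0.02785 = 2.357.
p-value = P(Z > 2.357) ≈ 0.0092; since p < α = 0.05, reject H₀.

z = 2.357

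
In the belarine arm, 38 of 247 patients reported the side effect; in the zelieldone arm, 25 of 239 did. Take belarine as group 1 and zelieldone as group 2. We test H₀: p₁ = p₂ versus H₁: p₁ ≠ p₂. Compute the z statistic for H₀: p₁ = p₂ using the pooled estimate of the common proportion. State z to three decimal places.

z = 1.616

p̂₁ = 38/247 ≈ 0.15385, p̂₂ = 25/239 ≈ 0.10460.
Pooled p̂ = (38+25)/(247+239) = 63/486 = 0.12963.
SE = √(p̂(1−p̂)(1/n₁+1/n₂)) = √(0.12963·0.87037·0.00823268) = √(0.000928859) = 0.03048.
z = (0.15385 − 0.10460)/0.03048 = 0.04925/0.03048 = 1.616.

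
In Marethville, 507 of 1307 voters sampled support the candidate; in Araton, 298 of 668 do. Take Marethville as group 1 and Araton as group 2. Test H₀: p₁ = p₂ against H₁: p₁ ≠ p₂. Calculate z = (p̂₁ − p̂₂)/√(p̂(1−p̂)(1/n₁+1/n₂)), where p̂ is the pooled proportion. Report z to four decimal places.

z = -2.4901

p̂₁ = 507/1307 ≈ 0.387911, p̂₂ = 298/668 ≈ 0.446108.
Pooled p̂ = (507+298)/(1307+668) = 805/1975 = 0.407595.
SE = √(0.241461 × 0.00226212) = 0.023371.
z = (0.387911 − 0.446108)/0.023371 = -0.058197/0.023371 = -2.4901.
p-value = 2·P(Z > 2.490) ≈ 0.0128.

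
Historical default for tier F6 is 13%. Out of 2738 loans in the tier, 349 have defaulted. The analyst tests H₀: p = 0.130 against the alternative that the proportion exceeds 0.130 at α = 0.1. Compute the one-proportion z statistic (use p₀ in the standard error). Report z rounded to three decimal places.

z = -0.394

p̂ = 349/2738 = 0.127465.
SE = √(p₀(1−p₀)/n) = √(0.1131/2738) = 0.006427.
z = (0.127465 − 0.13)/0.006427 = -0.002535/0.006427 = -0.394.
p-value = P(Z > -0.394) ≈ 0.6533. With α = 0.1, fail to reject H₀.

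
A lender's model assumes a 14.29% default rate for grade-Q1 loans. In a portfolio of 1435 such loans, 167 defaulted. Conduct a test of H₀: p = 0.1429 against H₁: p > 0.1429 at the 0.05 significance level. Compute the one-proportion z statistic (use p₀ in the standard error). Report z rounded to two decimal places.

p̂ = 167/1435 ≈ 0.11638.
Standard error under H₀: √(0.1429×0.8571/1435) = 0.00924.
z = (0.11638 − 0.1429)/0.00924 = -0.02652/0.00924 = -2.87.
p-value = P(Z > -2.871) ≈ 0.9980, so at α = 0.05 we fail to reject H₀.

z = -2.87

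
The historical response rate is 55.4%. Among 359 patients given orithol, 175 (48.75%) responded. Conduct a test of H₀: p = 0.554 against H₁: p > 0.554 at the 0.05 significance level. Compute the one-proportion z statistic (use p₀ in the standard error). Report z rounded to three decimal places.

z = -2.536

p̂ = 175/359 = 0.48747.
Standard error under H₀: √(0.554×0.446/359) = 0.02623.
z = (0.48747 − 0.554)/0.02623 = -0.06653/0.02623 = -2.536.
p-value = P(Z > -2.536) ≈ 0.9944. With α = 0.05, fail to reject H₀.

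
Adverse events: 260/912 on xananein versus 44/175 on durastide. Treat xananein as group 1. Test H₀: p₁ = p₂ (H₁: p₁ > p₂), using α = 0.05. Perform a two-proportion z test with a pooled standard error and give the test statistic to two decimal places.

p̂₁ = 260/912 = 0.2851, p̂₂ = 44/175 = 0.2514.
Pooled p̂ = (260+44)/(912+175) = 304/1087 = 0.2797.
SE = √(0.201454 × 0.00681078) = 0.0370.
z = (0.2851 − 0.2514)/0.0370 = 0.0337/0.0370 = 0.91.
p-value = P(Z > 0.909) ≈ 0.1818; since p > α = 0.05, fail to reject H₀.

z = 0.91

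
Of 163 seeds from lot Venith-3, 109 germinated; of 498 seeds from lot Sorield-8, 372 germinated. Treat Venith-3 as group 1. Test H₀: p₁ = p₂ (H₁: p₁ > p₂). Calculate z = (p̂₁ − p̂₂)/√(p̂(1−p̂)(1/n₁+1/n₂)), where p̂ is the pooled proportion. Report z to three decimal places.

p̂₁ = 109/163 = 0.66871, p̂₂ = 372/498 = 0.74699.
Pooled p̂ = (109+372)/(163+498) = 481/661 = 0.72769.
SE = √(0.198159 × 0.008143) = 0.04017.
z = (0.66871 − 0.74699)/0.04017 = -0.07828/0.04017 = -1.949.
p-value = P(Z > -1.949) ≈ 0.9743.

z = -1.949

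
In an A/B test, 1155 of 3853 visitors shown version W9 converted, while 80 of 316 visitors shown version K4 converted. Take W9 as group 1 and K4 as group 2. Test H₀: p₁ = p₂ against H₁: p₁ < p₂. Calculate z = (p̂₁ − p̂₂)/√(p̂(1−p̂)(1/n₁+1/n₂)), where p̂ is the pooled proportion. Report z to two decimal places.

z = 1.74

p̂₁ = 1155/3853 ≈ 0.29977, p̂₂ = 80/316 ≈ 0.25316.
Pooled p̂ = (1155+80)/(3853+316) = 1235/4169 = 0.29623.
SE = √(0.208479 × 0.00342409) = 0.02672.
z = (0.29977 − 0.25316)/0.02672 = 0.04661/0.02672 = 1.74.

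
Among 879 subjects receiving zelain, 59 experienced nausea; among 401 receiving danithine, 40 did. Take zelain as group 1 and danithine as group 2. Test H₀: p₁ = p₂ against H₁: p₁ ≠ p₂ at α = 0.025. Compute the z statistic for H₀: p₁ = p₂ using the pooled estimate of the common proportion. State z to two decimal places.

z = -2.03

p̂₁ = 59/879 ≈ 0.0671, p̂₂ = 40/401 ≈ 0.0998.
Pooled p̂ = (59+40)/(879+401) = 99/1280 = 0.0773.
SE = √(p̂(1−p̂)(1/n₁+1/n₂)) = √(0.0773·0.9227·0.00363142) = √(0.000259144) = 0.0161.
z = (0.0671 − 0.0998)/0.0161 = -0.0327/0.0161 = -2.03.
Two-sided p-value ≈ 2·Φ(−2.027) = 0.0427; since p > α = 0.025, fail to reject H₀.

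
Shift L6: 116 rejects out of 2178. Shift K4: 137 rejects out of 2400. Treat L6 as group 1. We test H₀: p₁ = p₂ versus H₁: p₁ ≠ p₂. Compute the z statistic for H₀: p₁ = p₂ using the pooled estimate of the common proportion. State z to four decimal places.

p̂₁ = 116/2178 ≈ 0.053260, p̂₂ = 137/2400 ≈ 0.057083.
Pooled p̂ = (116+137)/(2178+2400) = 253/4578 = 0.055264.
SE = √(0.0522102 × 0.000875803) = 0.006762.
z = (0.053260 − 0.057083)/0.006762 = -0.003823/0.006762 = -0.5654.
p-value = 2·P(Z > 0.565) ≈ 0.5718.

z = -0.5654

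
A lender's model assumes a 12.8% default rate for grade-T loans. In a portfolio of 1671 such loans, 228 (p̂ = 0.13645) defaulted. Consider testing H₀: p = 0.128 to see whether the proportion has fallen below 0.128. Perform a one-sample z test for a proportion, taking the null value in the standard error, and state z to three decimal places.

p̂ = 228/1671 = 0.136445.
Standard error under H₀: √(0.128×0.872/1671) = 0.008173.
z = (0.136445 − 0.128)/0.008173 = 0.008445/0.008173 = 1.033.

z = 1.033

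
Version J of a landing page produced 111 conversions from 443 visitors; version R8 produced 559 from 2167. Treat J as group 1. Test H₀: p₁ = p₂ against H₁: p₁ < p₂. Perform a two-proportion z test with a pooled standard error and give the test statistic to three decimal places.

p̂₁ = 111/443 ≈ 0.25056, p̂₂ = 559/2167 ≈ 0.25796.
Pooled p̂ = (111+559)/(443+2167) = 670/2610 = 0.25670.
SE = √(p̂(1−p̂)(1/n₁+1/n₂)) = √(0.25670·0.74330·0.0027188) = √(0.000518768) = 0.02278.
z = (0.25056 − 0.25796)/0.02278 = -0.00740/0.02278 = -0.325.
p-value = P(Z < -0.325) ≈ 0.3727.

z = -0.325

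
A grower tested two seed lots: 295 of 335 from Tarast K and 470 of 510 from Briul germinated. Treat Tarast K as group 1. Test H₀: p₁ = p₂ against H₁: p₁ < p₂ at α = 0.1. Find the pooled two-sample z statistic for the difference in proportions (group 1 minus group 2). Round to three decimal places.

p̂₁ = 295/335 = 0.88060, p̂₂ = 470/510 = 0.92157.
Pooled p̂ = (295+470)/(335+510) = 765/845 = 0.90533.
SE = √(p̂(1−p̂)(1/n₁+1/n₂)) = √(0.90533·0.09467·0.00494586) = √(0.000423916) = 0.02059.
z = (0.88060 − 0.92157)/0.02059 = -0.04097/0.02059 = -1.990.
p-value = P(Z < -1.990) ≈ 0.0233, so at α = 0.1 we reject H₀.

z = -1.990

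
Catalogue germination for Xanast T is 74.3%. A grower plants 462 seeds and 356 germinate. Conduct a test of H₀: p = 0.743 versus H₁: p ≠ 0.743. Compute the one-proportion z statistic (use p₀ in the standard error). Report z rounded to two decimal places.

z = 1.36

p̂ = 356/462 = 0.7706.
Under H₀, SE = √(0.743·0.257/462) = √(0.000413314) = 0.0203.
z = (0.7706 − 0.743)/0.0203 = 0.0276/0.0203 = 1.36.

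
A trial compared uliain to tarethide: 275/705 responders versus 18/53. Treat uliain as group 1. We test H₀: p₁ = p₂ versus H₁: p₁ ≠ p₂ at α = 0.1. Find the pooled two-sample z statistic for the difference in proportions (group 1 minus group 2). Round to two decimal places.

z = 0.73

p̂₁ = 275/705 ≈ 0.3901, p̂₂ = 18/53 ≈ 0.3396.
Pooled p̂ = (275+18)/(705+53) = 293/758 = 0.3865.
SE = √(0.237128 × 0.0202864) = 0.0694.
z = (0.3901 − 0.3396)/0.0694 = 0.0505/0.0694 = 0.73.
Two-sided p-value ≈ 2·Φ(−0.727) = 0.4670, so at α = 0.1 we fail to reject H₀.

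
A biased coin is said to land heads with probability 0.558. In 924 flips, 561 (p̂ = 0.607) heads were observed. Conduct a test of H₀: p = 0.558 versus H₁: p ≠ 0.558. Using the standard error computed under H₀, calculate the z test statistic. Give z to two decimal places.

z = 3.01

p̂ = 561/924 ≈ 0.6071.
SE = √(p₀(1−p₀)/n) = √(0.24664/924) = 0.0163.
z = (0.6071 − 0.558)/0.0163 = 0.0491/0.0163 = 3.01.
p-value = 2·P(Z > 3.008) ≈ 0.0026.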